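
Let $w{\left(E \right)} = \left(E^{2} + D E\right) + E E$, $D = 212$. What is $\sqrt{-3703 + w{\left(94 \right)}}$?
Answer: $\sqrt{33897} \approx 184.11$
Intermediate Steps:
$w{\left(E \right)} = 2 E^{2} + 212 E$ ($w{\left(E \right)} = \left(E^{2} + 212 E\right) + E E = \left(E^{2} + 212 E\right) + E^{2} = 2 E^{2} + 212 E$)
$\sqrt{-3703 + w{\left(94 \right)}} = \sqrt{-3703 + 2 \cdot 94 \left(106 + 94\right)} = \sqrt{-3703 + 2 \cdot 94 \cdot 200} = \sqrt{-3703 + 37600} = \sqrt{33897}$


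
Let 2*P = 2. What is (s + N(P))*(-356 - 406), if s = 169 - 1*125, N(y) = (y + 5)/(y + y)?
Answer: -35814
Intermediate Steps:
P = 1 (P = (½)*2 = 1)
N(y) = (5 + y)/(2*y) (N(y) = (5 + y)/((2*y)) = (5 + y)*(1/(2*y)) = (5 + y)/(2*y))
s = 44 (s = 169 - 125 = 44)
(s + N(P))*(-356 - 406) = (44 + (½)*(5 + 1)/1)*(-356 - 406) = (44 + (½)*1*6)*(-762) = (44 + 3)*(-762) = 47*(-762) = -35814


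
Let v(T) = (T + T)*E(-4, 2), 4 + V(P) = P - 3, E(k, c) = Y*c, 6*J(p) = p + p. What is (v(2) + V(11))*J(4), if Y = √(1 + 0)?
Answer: 16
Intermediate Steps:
J(p) = p/3 (J(p) = (p + p)/6 = (2*p)/6 = p/3)
Y = 1 (Y = √1 = 1)
E(k, c) = c (E(k, c) = 1*c = c)
V(P) = -7 + P (V(P) = -4 + (P - 3) = -4 + (-3 + P) = -7 + P)
v(T) = 4*T (v(T) = (T + T)*2 = (2*T)*2 = 4*T)
(v(2) + V(11))*J(4) = (4*2 + (-7 + 11))*((⅓)*4) = (8 + 4)*(4/3) = 12*(4/3) = 16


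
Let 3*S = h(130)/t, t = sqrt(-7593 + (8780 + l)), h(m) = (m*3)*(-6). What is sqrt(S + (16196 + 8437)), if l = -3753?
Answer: sqrt(40548110337 + 500370*I*sqrt(2566))/1283 ≈ 156.95 + 0.049054*I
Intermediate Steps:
h(m) = -18*m (h(m) = (3*m)*(-6) = -18*m)
t = I*sqrt(2566) (t = sqrt(-7593 + (8780 - 3753)) = sqrt(-7593 + 5027) = sqrt(-2566) = I*sqrt(2566) ≈ 50.656*I)
S = 390*I*sqrt(2566)/1283 (S = ((-18*130)/((I*sqrt(2566))))/3 = (-(-1170)*I*sqrt(2566)/1283)/3 = (1170*I*sqrt(2566)/1283)/3 = 390*I*sqrt(2566)/1283 ≈ 15.398*I)
sqrt(S + (16196 + 8437)) = sqrt(390*I*sqrt(2566)/1283 + (16196 + 8437)) = sqrt(390*I*sqrt(2566)/1283 + 24633) = sqrt(24633 + 390*I*sqrt(2566)/1283)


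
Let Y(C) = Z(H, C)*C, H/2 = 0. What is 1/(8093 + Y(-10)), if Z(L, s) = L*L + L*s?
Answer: 1/8093 ≈ 0.00012356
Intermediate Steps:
H = 0 (H = 2*0 = 0)
Z(L, s) = L**2 + L*s
Y(C) = 0 (Y(C) = (0*(0 + C))*C = (0*C)*C = 0*C = 0)
1/(8093 + Y(-10)) = 1/(8093 + 0) = 1/8093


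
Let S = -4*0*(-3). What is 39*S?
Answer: 0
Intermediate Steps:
S = 0 (S = 0*(-3) = 0)
39*S = 39*0 = 0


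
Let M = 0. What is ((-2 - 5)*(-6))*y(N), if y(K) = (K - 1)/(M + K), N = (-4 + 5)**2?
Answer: 0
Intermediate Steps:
N = 1 (N = 1**2 = 1)
y(K) = (-1 + K)/K (y(K) = (K - 1)/(0 + K) = (-1 + K)/K)
((-2 - 5)*(-6))*y(N) = ((-2 - 5)*(-6))*((-1 + 1)/1) = (-7*(-6))*(1*0) = 42*0 = 0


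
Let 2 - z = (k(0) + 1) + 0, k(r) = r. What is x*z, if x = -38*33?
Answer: -1254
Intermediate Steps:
x = -1254
z = 1 (z = 2 - ((0 + 1) + 0) = 2 - (1 + 0) = 2 - 1*1 = 2 - 1 = 1)
x*z = -1254*1 = -1254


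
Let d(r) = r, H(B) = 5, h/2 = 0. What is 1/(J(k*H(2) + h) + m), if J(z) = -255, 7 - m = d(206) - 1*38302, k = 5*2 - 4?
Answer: 1/37848 ≈ 2.6421e-5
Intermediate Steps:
h = 0 (h = 2*0 = 0)
k = 6 (k = 10 - 4 = 6)
m = 38103 (m = 7 - (206 - 1*38302) = 7 - (206 - 38302) = 7 - 1*(-38096) = 7 + 38096 = 38103)
1/(J(k*H(2) + h) + m) = 1/(-255 + 38103) = 1/37848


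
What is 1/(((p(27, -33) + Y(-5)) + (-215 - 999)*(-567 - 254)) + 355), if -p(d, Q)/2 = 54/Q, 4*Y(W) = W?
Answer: 44/43870245 ≈ 1.0030e-6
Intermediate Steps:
Y(W) = W/4
p(d, Q) = -108/Q
1/(((p(27, -33) + Y(-5)) + (-215 - 999)*(-567 - 254)) + 355) = 1/(((-108/(-33) + (¼)*(-5)) + (-215 - 999)*(-567 - 254)) + 355) = 1/(((-108*(-1/33) - 5/4) - 1214*(-821)) + 355) = 1/(((36/11 - 5/4) + 996694) + 355) = 1/((89/44 + 996694) + 355) = 1/(43854625/44 + 355) = 1/(43870245/44) = 44/43870245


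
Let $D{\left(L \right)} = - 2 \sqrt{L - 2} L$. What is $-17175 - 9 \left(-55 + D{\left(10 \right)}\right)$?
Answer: $-16680 + 360 \sqrt{2} \approx -16171.0$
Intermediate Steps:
$D{\left(L \right)} = - 2 L \sqrt{-2 + L}$ ($D{\left(L \right)} = - 2 \sqrt{-2 + L} L = - 2 L \sqrt{-2 + L}$)
$-17175 - 9 \left(-55 + D{\left(10 \right)}\right) = -17175 - 9 \left(-55 - 20 \sqrt{-2 + 10}\right) = -17175 - 9 \left(-55 - 20 \sqrt{8}\right) = -17175 - 9 \left(-55 - 20 \cdot 2 \sqrt{2}\right) = -17175 - 9 \left(-55 - 40 \sqrt{2}\right) = -17175 + \left(495 + 360 \sqrt{2}\right) = -16680 + 360 \sqrt{2}$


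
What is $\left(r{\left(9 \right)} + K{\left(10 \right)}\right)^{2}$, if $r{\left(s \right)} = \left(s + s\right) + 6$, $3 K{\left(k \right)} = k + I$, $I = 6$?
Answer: $\frac{7744}{9} \approx 860.44$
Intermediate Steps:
$K{\left(k \right)} = 2 + \frac{k}{3}$ ($K{\left(k \right)} = \frac{k + 6}{3} = \frac{6 + k}{3} = 2 + \frac{k}{3}$)
$r{\left(s \right)} = 6 + 2 s$ ($r{\left(s \right)} = 2 s + 6 = 6 + 2 s$)
$\left(r{\left(9 \right)} + K{\left(10 \right)}\right)^{2} = \left(\left(6 + 2 \cdot 9\right) + \left(2 + \frac{1}{3} \cdot 10\right)\right)^{2} = \left(\left(6 + 18\right) + \left(2 + \frac{10}{3}\right)\right)^{2} = \left(24 + \frac{16}{3}\right)^{2} = \left(\frac{88}{3}\right)^{2} = \frac{7744}{9}$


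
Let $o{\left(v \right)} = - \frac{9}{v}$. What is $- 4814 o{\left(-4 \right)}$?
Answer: $- \frac{21663}{2} \approx -10832.0$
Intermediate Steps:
$- 4814 o{\left(-4 \right)} = - 4814 \left(- \frac{9}{-4}\right) = - 4814 \left(\left(-9\right) \left(- \frac{1}{4}\right)\right) = \left(-4814\right) \frac{9}{4} = - \frac{21663}{2}$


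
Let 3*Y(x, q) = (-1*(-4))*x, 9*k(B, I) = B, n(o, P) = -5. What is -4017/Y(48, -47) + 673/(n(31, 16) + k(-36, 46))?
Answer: -79225/576 ≈ -137.54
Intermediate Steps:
k(B, I) = B/9
Y(x, q) = 4*x/3 (Y(x, q) = ((-1*(-4))*x)/3 = (4*x)/3 = 4*x/3)
-4017/Y(48, -47) + 673/(n(31, 16) + k(-36, 46)) = -4017/((4/3)*48) + 673/(-5 + (1/9)*(-36)) = -4017/64 + 673/(-5 - 4) = -4017*1/64 + 673/(-9) = -4017/64 + 673*(-1/9) = -4017/64 - 673/9 = -79225/576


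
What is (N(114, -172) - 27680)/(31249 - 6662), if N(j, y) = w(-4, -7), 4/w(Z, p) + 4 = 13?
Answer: -249116/221283 ≈ -1.1258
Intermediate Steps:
w(Z, p) = 4/9 (w(Z, p) = 4/(-4 + 13) = 4/9)
N(j, y) = 4/9
(N(114, -172) - 27680)/(31249 - 6662) = (4/9 - 27680)/(31249 - 6662) = -249116/9/24587 = -249116/9*1/24587 = -249116/221283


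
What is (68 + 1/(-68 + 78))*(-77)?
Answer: -52437/10 ≈ -5243.7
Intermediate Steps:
(68 + 1/(-68 + 78))*(-77) = (68 + 1/10)*(-77) = (681/10)*(-77) = -52437/10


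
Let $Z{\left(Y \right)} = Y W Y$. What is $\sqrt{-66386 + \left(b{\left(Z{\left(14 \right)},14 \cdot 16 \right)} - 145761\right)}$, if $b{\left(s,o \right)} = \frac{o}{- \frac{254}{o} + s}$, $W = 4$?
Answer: $\frac{i \sqrt{1630974975381939}}{87681} \approx 460.59 i$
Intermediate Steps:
$Z{\left(Y \right)} = 4 Y^{2}$ ($Z{\left(Y \right)} = Y 4 Y = 4 Y Y = 4 Y^{2}$)
$b{\left(s,o \right)} = \frac{o}{s - \frac{254}{o}}$
$\sqrt{-66386 + \left(b{\left(Z{\left(14 \right)},14 \cdot 16 \right)} - 145761\right)} = \sqrt{-66386 - \left(145761 - \frac{\left(14 \cdot 16\right)^{2}}{-254 + 14 \cdot 16 \cdot 4 \cdot 14^{2}}\right)} = \sqrt{-66386 - \left(145761 - \frac{224^{2}}{-254 + 224 \cdot 4 \cdot 196}\right)} = \sqrt{-66386 - \left(145761 - \frac{50176}{-254 + 224 \cdot 784}\right)} = \sqrt{-66386 - \left(145761 - \frac{50176}{-254 + 175616}\right)} = \sqrt{-66386 - \left(145761 - \frac{50176}{175362}\right)} = \sqrt{-66386 + \left(50176 \cdot \frac{1}{175362} - 145761\right)} = \sqrt{-66386 + \left(\frac{25088}{87681} - 145761\right)} = \sqrt{-66386 - \frac{12780445153}{87681}} = \sqrt{- \frac{18601236019}{87681}} = \frac{i \sqrt{1630974975381939}}{87681}$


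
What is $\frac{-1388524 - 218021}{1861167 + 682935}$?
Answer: $- \frac{178505}{282678} \approx -0.63148$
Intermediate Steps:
$\frac{-1388524 - 218021}{1861167 + 682935} = - \frac{1606545}{2544102} = \left(-1606545\right) \frac{1}{2544102} = - \frac{178505}{282678}$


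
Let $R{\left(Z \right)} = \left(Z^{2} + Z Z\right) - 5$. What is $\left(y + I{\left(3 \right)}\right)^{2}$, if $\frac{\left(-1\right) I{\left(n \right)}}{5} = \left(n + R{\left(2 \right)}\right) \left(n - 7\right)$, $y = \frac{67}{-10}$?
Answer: $\frac{1283689}{100} \approx 12837.0$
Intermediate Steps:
$y = - \frac{67}{10}$ ($y = 67 \left(- \frac{1}{10}\right) = - \frac{67}{10} \approx -6.7$)
$R{\left(Z \right)} = -5 + 2 Z^{2}$ ($R{\left(Z \right)} = \left(Z^{2} + Z^{2}\right) - 5 = 2 Z^{2} - 5 = -5 + 2 Z^{2}$)
$I{\left(n \right)} = - 5 \left(-7 + n\right) \left(3 + n\right)$ ($I{\left(n \right)} = - 5 \left(n - \left(5 - 2 \cdot 2^{2}\right)\right) \left(n - 7\right) = - 5 \left(n + \left(-5 + 2 \cdot 4\right)\right) \left(-7 + n\right) = - 5 \left(n + \left(-5 + 8\right)\right) \left(-7 + n\right) = - 5 \left(n + 3\right) \left(-7 + n\right) = - 5 \left(3 + n\right) \left(-7 + n\right) = - 5 \left(-7 + n\right) \left(3 + n\right)$)
$\left(y + I{\left(3 \right)}\right)^{2} = \left(- \frac{67}{10} + \left(105 - 5 \cdot 3^{2} + 20 \cdot 3\right)\right)^{2} = \left(- \frac{67}{10} + \left(105 - 45 + 60\right)\right)^{2} = \left(- \frac{67}{10} + 120\right)^{2} = \left(\frac{1133}{10}\right)^{2} = \frac{1283689}{100}$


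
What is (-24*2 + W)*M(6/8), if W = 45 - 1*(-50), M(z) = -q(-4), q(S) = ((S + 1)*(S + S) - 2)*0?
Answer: 0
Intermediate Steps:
q(S) = 0 (q(S) = ((1 + S)*(2*S) - 2)*0 = (2*S*(1 + S) - 2)*0 = (-2 + 2*S*(1 + S))*0 = 0)
M(z) = 0 (M(z) = -1*0 = 0)
W = 95 (W = 45 + 50 = 95)
(-24*2 + W)*M(6/8) = (-24*2 + 95)*0 = (-48 + 95)*0 = 47*0 = 0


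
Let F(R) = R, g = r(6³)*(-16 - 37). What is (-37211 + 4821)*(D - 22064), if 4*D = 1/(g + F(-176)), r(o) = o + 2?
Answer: 3353151691559/4692 ≈ 7.1465e+8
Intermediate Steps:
r(o) = 2 + o
g = -11554 (g = (2 + 6³)*(-16 - 37) = (2 + 216)*(-53) = 218*(-53) = -11554)
D = -1/46920 (D = 1/(4*(-11554 - 176)) = (¼)/(-11730) = (¼)*(-1/11730) = -1/46920 ≈ -2.1313e-5)
(-37211 + 4821)*(D - 22064) = (-37211 + 4821)*(-1/46920 - 22064) = -32390*(-1035242881/46920) = 3353151691559/4692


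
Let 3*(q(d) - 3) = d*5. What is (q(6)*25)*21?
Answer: 6825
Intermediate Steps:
q(d) = 3 + 5*d/3 (q(d) = 3 + (d*5)/3 = 3 + (5*d)/3 = 3 + 5*d/3)
(q(6)*25)*21 = ((3 + (5/3)*6)*25)*21 = ((3 + 10)*25)*21 = (13*25)*21 = 325*21 = 6825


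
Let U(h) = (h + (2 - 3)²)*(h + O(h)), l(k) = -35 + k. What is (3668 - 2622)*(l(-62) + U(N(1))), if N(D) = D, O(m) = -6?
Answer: -111922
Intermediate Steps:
U(h) = (1 + h)*(-6 + h) (U(h) = (h + (2 - 3)²)*(h - 6) = (h + (-1)²)*(-6 + h) = (h + 1)*(-6 + h) = (1 + h)*(-6 + h))
(3668 - 2622)*(l(-62) + U(N(1))) = (3668 - 2622)*((-35 - 62) + (-6 + 1² - 5*1)) = 1046*(-97 + (-6 + 1 - 5)) = 1046*(-97 - 10) = 1046*(-107) = -111922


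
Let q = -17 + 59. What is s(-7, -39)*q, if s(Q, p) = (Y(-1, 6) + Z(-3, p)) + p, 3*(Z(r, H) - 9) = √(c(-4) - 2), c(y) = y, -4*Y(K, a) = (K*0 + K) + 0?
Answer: -2499/2 + 14*I*√6 ≈ -1249.5 + 34.293*I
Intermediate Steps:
Y(K, a) = -K/4 (Y(K, a) = -((K*0 + K) + 0)/4 = -((0 + K) + 0)/4 = -(K + 0)/4 = -K/4)
Z(r, H) = 9 + I*√6/3 (Z(r, H) = 9 + √(-4 - 2)/3 = 9 + √(-6)/3 = 9 + (I*√6)/3 = 9 + I*√6/3)
s(Q, p) = 37/4 + p + I*√6/3 (s(Q, p) = (-¼*(-1) + (9 + I*√6/3)) + p = (¼ + (9 + I*√6/3)) + p = (37/4 + I*√6/3) + p = 37/4 + p + I*√6/3)
q = 42
s(-7, -39)*q = (37/4 - 39 + I*√6/3)*42 = (-119/4 + I*√6/3)*42 = -2499/2 + 14*I*√6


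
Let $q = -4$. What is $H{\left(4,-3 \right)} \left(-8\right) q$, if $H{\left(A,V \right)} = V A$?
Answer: $-384$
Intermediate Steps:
$H{\left(A,V \right)} = A V$
$H{\left(4,-3 \right)} \left(-8\right) q = 4 \left(-3\right) \left(-8\right) \left(-4\right) = \left(-12\right) \left(-8\right) \left(-4\right) = 96 \left(-4\right) = -384$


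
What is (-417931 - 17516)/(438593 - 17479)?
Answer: -435447/421114 ≈ -1.0340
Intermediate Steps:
(-417931 - 17516)/(438593 - 17479) = -435447/421114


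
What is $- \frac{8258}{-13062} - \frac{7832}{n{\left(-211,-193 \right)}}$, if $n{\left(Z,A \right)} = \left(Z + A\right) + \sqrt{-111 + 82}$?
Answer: $\frac{2370995397}{118461455} + \frac{7832 i \sqrt{29}}{163245} \approx 20.015 + 0.25836 i$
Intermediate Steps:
$n{\left(Z,A \right)} = A + Z + i \sqrt{29}$ ($n{\left(Z,A \right)} = \left(A + Z\right) + \sqrt{-29} = \left(A + Z\right) + i \sqrt{29} = A + Z + i \sqrt{29}$)
$- \frac{8258}{-13062} - \frac{7832}{n{\left(-211,-193 \right)}} = - \frac{8258}{-13062} - \frac{7832}{-193 - 211 + i \sqrt{29}} = \left(-8258\right) \left(- \frac{1}{13062}\right) - \frac{7832}{-404 + i \sqrt{29}} = \frac{4129}{6531} - \frac{7832}{-404 + i \sqrt{29}}$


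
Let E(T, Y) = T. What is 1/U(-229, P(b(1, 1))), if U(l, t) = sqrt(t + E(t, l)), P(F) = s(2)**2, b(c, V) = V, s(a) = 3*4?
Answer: sqrt(2)/24 ≈ 0.058926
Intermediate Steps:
s(a) = 12
P(F) = 144 (P(F) = 12**2 = 144)
U(l, t) = sqrt(2)*sqrt(t) (U(l, t) = sqrt(t + t) = sqrt(2*t) = sqrt(2)*sqrt(t))
1/U(-229, P(b(1, 1))) = 1/(sqrt(2)*sqrt(144)) = 1/(sqrt(2)*12) = 1/(12*sqrt(2)) = sqrt(2)/24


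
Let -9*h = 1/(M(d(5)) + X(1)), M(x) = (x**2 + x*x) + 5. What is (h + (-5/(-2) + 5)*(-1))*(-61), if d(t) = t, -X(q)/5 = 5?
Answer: 61793/135 ≈ 457.73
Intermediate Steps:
X(q) = -25 (X(q) = -5*5 = -25)
M(x) = 5 + 2*x**2 (M(x) = (x**2 + x**2) + 5 = 2*x**2 + 5 = 5 + 2*x**2)
h = -1/270 (h = -1/(9*((5 + 2*5**2) - 25)) = -1/(9*((5 + 2*25) - 25)) = -1/(9*((5 + 50) - 25)) = -1/(9*(55 - 25)) = -1/9/30 = -1/9*1/30 = -1/270 ≈ -0.0037037)
(h + (-5/(-2) + 5)*(-1))*(-61) = (-1/270 + (-5/(-2) + 5)*(-1))*(-61) = (-1/270 + (-5*(-1/2) + 5)*(-1))*(-61) = (-1/270 + (5/2 + 5)*(-1))*(-61) = (-1/270 + (15/2)*(-1))*(-61) = (-1/270 - 15/2)*(-61) = -1013/135*(-61) = 61793/135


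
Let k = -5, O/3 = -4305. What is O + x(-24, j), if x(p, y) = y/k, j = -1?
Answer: -64574/5 ≈ -12915.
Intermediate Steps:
O = -12915 (O = 3*(-4305) = -12915)
x(p, y) = -y/5 (x(p, y) = y/(-5) = y*(-⅕) = -y/5)
O + x(-24, j) = -12915 - ⅕*(-1) = -12915 + ⅕ = -64574/5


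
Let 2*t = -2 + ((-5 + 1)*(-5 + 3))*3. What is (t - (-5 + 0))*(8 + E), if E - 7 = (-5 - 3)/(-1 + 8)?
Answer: 1552/7 ≈ 221.71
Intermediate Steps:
E = 41/7 (E = 7 + (-5 - 3)/(-1 + 8) = 7 - 8/7 = 41/7 ≈ 5.8571)
t = 11 (t = (-2 + ((-5 + 1)*(-5 + 3))*3)/2 = (-2 - 4*(-2)*3)/2 = (-2 + 8*3)/2 = (-2 + 24)/2 = (½)*22 = 11)
(t - (-5 + 0))*(8 + E) = (11 - (-5 + 0))*(8 + 41/7) = (11 - 1*(-5))*(97/7) = (11 + 5)*(97/7) = 16*(97/7) = 1552/7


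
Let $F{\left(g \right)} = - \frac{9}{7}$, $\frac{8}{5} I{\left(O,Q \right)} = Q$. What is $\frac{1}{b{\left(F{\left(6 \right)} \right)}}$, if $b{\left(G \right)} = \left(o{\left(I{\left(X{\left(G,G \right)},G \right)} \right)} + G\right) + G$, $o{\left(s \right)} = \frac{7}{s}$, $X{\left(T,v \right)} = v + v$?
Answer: $- \frac{315}{3554} \approx -0.088633$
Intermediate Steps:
$X{\left(T,v \right)} = 2 v$
$I{\left(O,Q \right)} = \frac{5 Q}{8}$
$F{\left(g \right)} = - \frac{9}{7}$ ($F{\left(g \right)} = \left(-9\right) \frac{1}{7} = - \frac{9}{7}$)
$b{\left(G \right)} = 2 G + \frac{56}{5 G}$ ($b{\left(G \right)} = \left(\frac{7}{\frac{5}{8} G} + G\right) + G = \left(7 \frac{8}{5 G} + G\right) + G = \left(\frac{56}{5 G} + G\right) + G = \left(G + \frac{56}{5 G}\right) + G = 2 G + \frac{56}{5 G}$)
$\frac{1}{b{\left(F{\left(6 \right)} \right)}} = \frac{1}{2 \left(- \frac{9}{7}\right) + \frac{56}{5 \left(- \frac{9}{7}\right)}} = \frac{1}{- \frac{18}{7} + \frac{56}{5} \left(- \frac{7}{9}\right)} = \frac{1}{- \frac{18}{7} - \frac{392}{45}} = \frac{1}{- \frac{3554}{315}} = - \frac{315}{3554}$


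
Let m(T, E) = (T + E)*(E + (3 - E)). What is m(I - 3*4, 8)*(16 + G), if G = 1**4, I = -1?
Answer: -255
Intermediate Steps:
G = 1
m(T, E) = 3*E + 3*T (m(T, E) = (E + T)*3 = 3*E + 3*T)
m(I - 3*4, 8)*(16 + G) = (3*8 + 3*(-1 - 3*4))*(16 + 1) = (24 + 3*(-1 - 12))*17 = (24 + 3*(-13))*17 = (24 - 39)*17 = -15*17 = -255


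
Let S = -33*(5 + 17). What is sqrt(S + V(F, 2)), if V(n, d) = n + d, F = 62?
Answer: I*sqrt(662) ≈ 25.729*I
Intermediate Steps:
S = -726 (S = -33*22 = -726)
V(n, d) = d + n
sqrt(S + V(F, 2)) = sqrt(-726 + (2 + 62)) = sqrt(-726 + 64) = sqrt(-662) = I*sqrt(662)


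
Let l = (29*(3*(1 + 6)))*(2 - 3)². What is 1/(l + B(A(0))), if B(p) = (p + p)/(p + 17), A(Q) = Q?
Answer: 1/609 ≈ 0.0016420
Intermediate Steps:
B(p) = 2*p/(17 + p) (B(p) = (2*p)/(17 + p) = 2*p/(17 + p))
l = 609 (l = (29*(3*7))*(-1)² = (29*21)*1 = 609*1 = 609)
1/(l + B(A(0))) = 1/(609 + 2*0/(17 + 0)) = 1/(609 + 2*0/17) = 1/(609 + 2*0*(1/17)) = 1/(609 + 0) = 1/609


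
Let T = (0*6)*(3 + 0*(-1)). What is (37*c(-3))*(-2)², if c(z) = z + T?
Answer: -444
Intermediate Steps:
T = 0 (T = 0*(3 + 0) = 0*3 = 0)
c(z) = z (c(z) = z + 0 = z)
(37*c(-3))*(-2)² = (37*(-3))*(-2)² = -111*4 = -444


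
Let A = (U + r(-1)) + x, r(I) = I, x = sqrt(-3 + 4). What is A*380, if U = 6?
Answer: 2280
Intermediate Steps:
x = 1 (x = sqrt(1) = 1)
A = 6 (A = (6 - 1) + 1 = 5 + 1 = 6)
A*380 = 6*380 = 2280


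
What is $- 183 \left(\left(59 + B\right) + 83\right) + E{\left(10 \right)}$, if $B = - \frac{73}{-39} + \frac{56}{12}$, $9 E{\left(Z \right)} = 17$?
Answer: $- \frac{3180136}{117} \approx -27181.0$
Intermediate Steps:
$E{\left(Z \right)} = \frac{17}{9}$ ($E{\left(Z \right)} = \frac{1}{9} \cdot 17 = \frac{17}{9}$)
$B = \frac{85}{13}$ ($B = \left(-73\right) \left(- \frac{1}{39}\right) + 56 \cdot \frac{1}{12} = \frac{73}{39} + \frac{14}{3} = \frac{85}{13} \approx 6.5385$)
$- 183 \left(\left(59 + B\right) + 83\right) + E{\left(10 \right)} = - 183 \left(\left(59 + \frac{85}{13}\right) + 83\right) + \frac{17}{9} = - 183 \left(\frac{852}{13} + 83\right) + \frac{17}{9} = \left(-183\right) \frac{1931}{13} + \frac{17}{9} = - \frac{353373}{13} + \frac{17}{9} = - \frac{3180136}{117}$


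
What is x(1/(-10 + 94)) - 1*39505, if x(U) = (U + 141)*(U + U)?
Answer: -139361795/3528 ≈ -39502.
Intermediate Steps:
x(U) = 2*U*(141 + U) (x(U) = (141 + U)*(2*U) = 2*U*(141 + U))
x(1/(-10 + 94)) - 1*39505 = 2*(141 + 1/(-10 + 94))/(-10 + 94) - 1*39505 = 2*(141 + 1/84)/84 - 39505 = 2*(1/84)*(141 + 1/84) - 39505 = 2*(1/84)*(11845/84) - 39505 = 11845/3528 - 39505 = -139361795/3528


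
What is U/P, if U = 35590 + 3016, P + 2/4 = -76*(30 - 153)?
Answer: 77212/18695 ≈ 4.1301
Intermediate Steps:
P = 18695/2 (P = -1/2 - 76*(30 - 153) = -1/2 - 76*(-123) = -1/2 + 9348 = 18695/2 ≈ 9347.5)
U = 38606
U/P = 38606/(18695/2) = 38606*(2/18695) = 77212/18695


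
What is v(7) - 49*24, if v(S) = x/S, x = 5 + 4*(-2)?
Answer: -8235/7 ≈ -1176.4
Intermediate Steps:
x = -3 (x = 5 - 8 = -3)
v(S) = -3/S
v(7) - 49*24 = -3/7 - 49*24 = -3*1/7 - 1176 = -3/7 - 1176 = -8235/7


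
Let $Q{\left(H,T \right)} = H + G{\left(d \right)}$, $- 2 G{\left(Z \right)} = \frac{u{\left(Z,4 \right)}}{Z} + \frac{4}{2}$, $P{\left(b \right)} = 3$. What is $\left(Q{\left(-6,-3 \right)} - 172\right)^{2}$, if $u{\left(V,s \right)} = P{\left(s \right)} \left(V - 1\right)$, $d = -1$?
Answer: $33124$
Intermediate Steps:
$u{\left(V,s \right)} = -3 + 3 V$ ($u{\left(V,s \right)} = 3 \left(V - 1\right) = 3 \left(-1 + V\right) = -3 + 3 V$)
$G{\left(Z \right)} = -1 - \frac{-3 + 3 Z}{2 Z}$ ($G{\left(Z \right)} = - \frac{\frac{-3 + 3 Z}{Z} + \frac{4}{2}}{2} = - \frac{\frac{-3 + 3 Z}{Z} + 4 \cdot \frac{1}{2}}{2} = - \frac{\frac{-3 + 3 Z}{Z} + 2}{2} = - \frac{2 + \frac{-3 + 3 Z}{Z}}{2} = -1 - \frac{-3 + 3 Z}{2 Z}$)
$Q{\left(H,T \right)} = -4 + H$ ($Q{\left(H,T \right)} = H + \frac{3 - -5}{2 \left(-1\right)} = H + \frac{1}{2} \left(-1\right) \left(3 + 5\right) = H + \frac{1}{2} \left(-1\right) 8 = H - 4 = -4 + H$)
$\left(Q{\left(-6,-3 \right)} - 172\right)^{2} = \left(\left(-4 - 6\right) - 172\right)^{2} = \left(-10 - 172\right)^{2} = \left(-182\right)^{2} = 33124$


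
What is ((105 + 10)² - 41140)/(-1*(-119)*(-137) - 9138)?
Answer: 27915/25441 ≈ 1.0972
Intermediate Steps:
((105 + 10)² - 41140)/(-1*(-119)*(-137) - 9138) = (115² - 41140)/(119*(-137) - 9138) = (13225 - 41140)/(-16303 - 9138) = -27915/(-25441) = -27915*(-1/25441) = 27915/25441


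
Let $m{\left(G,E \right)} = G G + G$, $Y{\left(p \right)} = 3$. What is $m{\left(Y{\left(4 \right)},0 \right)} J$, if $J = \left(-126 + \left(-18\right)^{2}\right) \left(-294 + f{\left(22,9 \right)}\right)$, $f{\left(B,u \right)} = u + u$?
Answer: $-655776$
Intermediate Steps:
$f{\left(B,u \right)} = 2 u$
$m{\left(G,E \right)} = G + G^{2}$ ($m{\left(G,E \right)} = G^{2} + G = G + G^{2}$)
$J = -54648$ ($J = \left(-126 + \left(-18\right)^{2}\right) \left(-294 + 2 \cdot 9\right) = \left(-126 + 324\right) \left(-294 + 18\right) = 198 \left(-276\right) = -54648$)
$m{\left(Y{\left(4 \right)},0 \right)} J = 3 \left(1 + 3\right) \left(-54648\right) = 3 \cdot 4 \left(-54648\right) = 12 \left(-54648\right) = -655776$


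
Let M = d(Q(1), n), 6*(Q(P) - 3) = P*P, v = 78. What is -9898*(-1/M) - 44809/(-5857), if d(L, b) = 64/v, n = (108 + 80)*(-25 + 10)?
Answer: 1131182371/93712 ≈ 12071.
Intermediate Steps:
Q(P) = 3 + P**2/6 (Q(P) = 3 + (P*P)/6 = 3 + P**2/6)
n = -2820 (n = 188*(-15) = -2820)
d(L, b) = 32/39 (d(L, b) = 64/78 = 64*(1/78) = 32/39)
M = 32/39 ≈ 0.82051
-9898*(-1/M) - 44809/(-5857) = -9898/((-1*32/39)) - 44809/(-5857) = -9898/(-32/39) - 44809*(-1/5857) = -9898*(-39/32) + 44809/5857 = 193011/16 + 44809/5857 = 1131182371/93712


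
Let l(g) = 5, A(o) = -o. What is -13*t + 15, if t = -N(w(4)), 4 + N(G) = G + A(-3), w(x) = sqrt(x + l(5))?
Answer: 41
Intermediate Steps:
w(x) = sqrt(5 + x) (w(x) = sqrt(x + 5) = sqrt(5 + x))
N(G) = -1 + G (N(G) = -4 + (G - 1*(-3)) = -4 + (G + 3) = -4 + (3 + G) = -1 + G)
t = -2 (t = -(-1 + sqrt(5 + 4)) = -(-1 + sqrt(9)) = -(-1 + 3) = -1*2 = -2)
-13*t + 15 = -13*(-2) + 15 = 26 + 15 = 41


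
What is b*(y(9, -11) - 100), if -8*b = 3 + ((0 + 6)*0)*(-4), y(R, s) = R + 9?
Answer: 123/4 ≈ 30.750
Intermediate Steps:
y(R, s) = 9 + R
b = -3/8 (b = -(3 + ((0 + 6)*0)*(-4))/8 = -(3 + (6*0)*(-4))/8 = -(3 + 0*(-4))/8 = -(3 + 0)/8 = -⅛*3 = -3/8 ≈ -0.37500)
b*(y(9, -11) - 100) = -3*((9 + 9) - 100)/8 = -3*(18 - 100)/8 = -3/8*(-82) = 123/4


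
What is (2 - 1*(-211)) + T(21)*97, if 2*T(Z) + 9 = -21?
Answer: -1242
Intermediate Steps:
T(Z) = -15 (T(Z) = -9/2 + (½)*(-21) = -9/2 - 21/2 = -15)
(2 - 1*(-211)) + T(21)*97 = (2 - 1*(-211)) - 15*97 = (2 + 211) - 1455 = 213 - 1455 = -1242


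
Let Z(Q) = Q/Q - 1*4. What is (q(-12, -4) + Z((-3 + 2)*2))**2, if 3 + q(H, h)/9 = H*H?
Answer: 1602756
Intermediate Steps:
q(H, h) = -27 + 9*H**2 (q(H, h) = -27 + 9*(H*H) = -27 + 9*H**2)
Z(Q) = -3 (Z(Q) = 1 - 4 = -3)
(q(-12, -4) + Z((-3 + 2)*2))**2 = ((-27 + 9*(-12)**2) - 3)**2 = ((-27 + 9*144) - 3)**2 = ((-27 + 1296) - 3)**2 = (1269 - 3)**2 = 1266**2 = 1602756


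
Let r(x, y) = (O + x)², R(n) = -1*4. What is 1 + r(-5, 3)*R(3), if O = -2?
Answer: -195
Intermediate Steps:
R(n) = -4
r(x, y) = (-2 + x)²
1 + r(-5, 3)*R(3) = 1 + (-2 - 5)²*(-4) = 1 + (-7)²*(-4) = 1 + 49*(-4) = 1 - 196 = -195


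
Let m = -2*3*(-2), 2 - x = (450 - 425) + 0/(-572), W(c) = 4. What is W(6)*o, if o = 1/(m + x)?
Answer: -4/11 ≈ -0.36364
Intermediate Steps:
x = -23 (x = 2 - ((450 - 425) + 0/(-572)) = 2 - (25 + 0*(-1/572)) = 2 - (25 + 0) = 2 - 1*25 = 2 - 25 = -23)
m = 12 (m = -6*(-2) = 12)
o = -1/11 (o = 1/(12 - 23) = 1/(-11) = -1/11 ≈ -0.090909)
W(6)*o = 4*(-1/11) = -4/11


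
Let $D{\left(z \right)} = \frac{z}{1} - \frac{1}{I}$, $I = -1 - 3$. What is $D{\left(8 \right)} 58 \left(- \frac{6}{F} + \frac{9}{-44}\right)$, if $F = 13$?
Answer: $- \frac{33147}{104} \approx -318.72$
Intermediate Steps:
$I = -4$
$D{\left(z \right)} = \frac{1}{4} + z$ ($D{\left(z \right)} = \frac{z}{1} - \frac{1}{-4} = z 1 - - \frac{1}{4} = z + \frac{1}{4} = \frac{1}{4} + z$)
$D{\left(8 \right)} 58 \left(- \frac{6}{F} + \frac{9}{-44}\right) = \left(\frac{1}{4} + 8\right) 58 \left(- \frac{6}{13} + \frac{9}{-44}\right) = \frac{33}{4} \cdot 58 \left(\left(-6\right) \frac{1}{13} + 9 \left(- \frac{1}{44}\right)\right) = \frac{957 \left(- \frac{6}{13} - \frac{9}{44}\right)}{2} = \frac{957}{2} \left(- \frac{381}{572}\right) = - \frac{33147}{104}$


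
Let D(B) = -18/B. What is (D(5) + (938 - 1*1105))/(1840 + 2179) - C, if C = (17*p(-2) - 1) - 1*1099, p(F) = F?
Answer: 22786877/20095 ≈ 1134.0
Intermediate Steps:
C = -1134 (C = (17*(-2) - 1) - 1*1099 = (-34 - 1) - 1099 = -35 - 1099 = -1134)
(D(5) + (938 - 1*1105))/(1840 + 2179) - C = (-18/5 + (938 - 1*1105))/(1840 + 2179) - 1*(-1134) = (-18*1/5 + (938 - 1105))/4019 + 1134 = (-18/5 - 167)*(1/4019) + 1134 = -853/5*1/4019 + 1134 = -853/20095 + 1134 = 22786877/20095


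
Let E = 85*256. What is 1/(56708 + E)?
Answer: 1/78468 ≈ 1.2744e-5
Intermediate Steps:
E = 21760
1/(56708 + E) = 1/(56708 + 21760) = 1/78468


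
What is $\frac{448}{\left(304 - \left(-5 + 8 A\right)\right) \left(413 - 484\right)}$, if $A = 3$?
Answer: $- \frac{448}{20235} \approx -0.02214$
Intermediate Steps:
$\frac{448}{\left(304 - \left(-5 + 8 A\right)\right) \left(413 - 484\right)} = \frac{448}{\left(304 + \left(5 - 24\right)\right) \left(413 - 484\right)} = \frac{448}{\left(304 + \left(5 - 24\right)\right) \left(-71\right)} = \frac{448}{\left(304 - 19\right) \left(-71\right)} = \frac{448}{285 \left(-71\right)} = \frac{448}{-20235} = 448 \left(- \frac{1}{20235}\right) = - \frac{448}{20235}$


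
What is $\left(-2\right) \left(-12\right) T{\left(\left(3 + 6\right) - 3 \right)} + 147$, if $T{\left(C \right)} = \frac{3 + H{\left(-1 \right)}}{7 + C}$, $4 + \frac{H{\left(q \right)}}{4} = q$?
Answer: $\frac{1503}{13} \approx 115.62$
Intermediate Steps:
$H{\left(q \right)} = -16 + 4 q$
$T{\left(C \right)} = - \frac{17}{7 + C}$ ($T{\left(C \right)} = \frac{3 + \left(-16 + 4 \left(-1\right)\right)}{7 + C} = \frac{3 - 20}{7 + C} = - \frac{17}{7 + C}$)
$\left(-2\right) \left(-12\right) T{\left(\left(3 + 6\right) - 3 \right)} + 147 = \left(-2\right) \left(-12\right) \left(- \frac{17}{7 + \left(\left(3 + 6\right) - 3\right)}\right) + 147 = 24 \left(- \frac{17}{7 + \left(9 - 3\right)}\right) + 147 = 24 \left(- \frac{17}{7 + 6}\right) + 147 = 24 \left(- \frac{17}{13}\right) + 147 = - \frac{408}{13} + 147 = \frac{1503}{13}$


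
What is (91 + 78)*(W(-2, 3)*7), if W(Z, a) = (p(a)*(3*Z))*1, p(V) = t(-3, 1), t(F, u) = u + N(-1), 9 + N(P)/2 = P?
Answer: 134862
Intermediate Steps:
N(P) = -18 + 2*P
t(F, u) = -20 + u (t(F, u) = u + (-18 + 2*(-1)) = u + (-18 - 2) = u - 20 = -20 + u)
p(V) = -19 (p(V) = -20 + 1 = -19)
W(Z, a) = -57*Z (W(Z, a) = -57*Z*1 = -57*Z)
(91 + 78)*(W(-2, 3)*7) = (91 + 78)*(-57*(-2)*7) = 169*(114*7) = 169*798 = 134862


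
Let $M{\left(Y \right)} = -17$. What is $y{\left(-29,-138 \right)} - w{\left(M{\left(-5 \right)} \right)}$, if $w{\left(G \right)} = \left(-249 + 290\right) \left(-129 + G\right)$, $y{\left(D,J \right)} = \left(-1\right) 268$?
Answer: $5718$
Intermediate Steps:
$y{\left(D,J \right)} = -268$
$w{\left(G \right)} = -5289 + 41 G$ ($w{\left(G \right)} = 41 \left(-129 + G\right) = -5289 + 41 G$)
$y{\left(-29,-138 \right)} - w{\left(M{\left(-5 \right)} \right)} = -268 - \left(-5289 + 41 \left(-17\right)\right) = -268 - \left(-5289 - 697\right) = -268 - -5986 = -268 + 5986 = 5718$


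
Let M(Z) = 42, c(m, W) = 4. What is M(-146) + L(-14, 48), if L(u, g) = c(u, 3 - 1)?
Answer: 46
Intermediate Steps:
L(u, g) = 4
M(-146) + L(-14, 48) = 42 + 4 = 46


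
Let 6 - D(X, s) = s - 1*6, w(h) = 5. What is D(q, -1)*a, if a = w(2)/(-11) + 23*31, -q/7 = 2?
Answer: 101894/11 ≈ 9263.1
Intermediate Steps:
q = -14 (q = -7*2 = -14)
D(X, s) = 12 - s (D(X, s) = 6 - (s - 1*6) = 6 - (s - 6) = 6 - (-6 + s) = 6 + (6 - s) = 12 - s)
a = 7838/11 (a = 5/(-11) + 23*31 = 5*(-1/11) + 713 = -5/11 + 713 = 7838/11 ≈ 712.54)
D(q, -1)*a = (12 - 1*(-1))*(7838/11) = (12 + 1)*(7838/11) = 13*(7838/11) = 101894/11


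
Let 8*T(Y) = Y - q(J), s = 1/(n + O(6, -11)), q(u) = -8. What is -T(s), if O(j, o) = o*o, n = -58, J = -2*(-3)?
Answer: -505/504 ≈ -1.0020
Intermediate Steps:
J = 6
O(j, o) = o**2
s = 1/63 (s = 1/(-58 + (-11)**2) = 1/(-58 + 121) = 1/63 ≈ 0.015873)
T(Y) = 1 + Y/8 (T(Y) = (Y - 1*(-8))/8 = (Y + 8)/8 = (8 + Y)/8 = 1 + Y/8)
-T(s) = -(1 + (1/8)*(1/63)) = -(1 + 1/504) = -1*505/504 = -505/504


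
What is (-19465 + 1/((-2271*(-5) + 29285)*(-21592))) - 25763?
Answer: -39687519344641/877498880 ≈ -45228.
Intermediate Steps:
(-19465 + 1/((-2271*(-5) + 29285)*(-21592))) - 25763 = (-19465 - 1/21592/(11355 + 29285)) - 25763 = (-19465 - 1/21592/40640) - 25763 = (-19465 + (1/40640)*(-1/21592)) - 25763 = (-19465 - 1/877498880) - 25763 = -17080515699201/877498880 - 25763 = -39687519344641/877498880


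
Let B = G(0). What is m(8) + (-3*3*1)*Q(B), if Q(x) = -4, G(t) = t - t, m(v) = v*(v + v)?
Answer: 164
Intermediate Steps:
m(v) = 2*v² (m(v) = v*(2*v) = 2*v²)
G(t) = 0
B = 0
m(8) + (-3*3*1)*Q(B) = 2*8² + (-3*3*1)*(-4) = 2*64 - 9*1*(-4) = 128 - 9*(-4) = 128 + 36 = 164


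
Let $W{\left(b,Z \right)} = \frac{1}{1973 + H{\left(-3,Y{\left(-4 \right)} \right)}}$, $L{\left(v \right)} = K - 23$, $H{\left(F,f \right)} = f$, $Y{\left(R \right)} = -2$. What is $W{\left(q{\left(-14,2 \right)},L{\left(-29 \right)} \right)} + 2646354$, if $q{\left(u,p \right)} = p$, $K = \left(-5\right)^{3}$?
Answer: $\frac{5215963735}{1971} \approx 2.6464 \cdot 10^{6}$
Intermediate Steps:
$K = -125$
$L{\left(v \right)} = -148$ ($L{\left(v \right)} = -125 - 23 = -148$)
$W{\left(b,Z \right)} = \frac{1}{1971}$ ($W{\left(b,Z \right)} = \frac{1}{1973 - 2} = \frac{1}{1971}$)
$W{\left(q{\left(-14,2 \right)},L{\left(-29 \right)} \right)} + 2646354 = \frac{1}{1971} + 2646354 = \frac{5215963735}{1971}$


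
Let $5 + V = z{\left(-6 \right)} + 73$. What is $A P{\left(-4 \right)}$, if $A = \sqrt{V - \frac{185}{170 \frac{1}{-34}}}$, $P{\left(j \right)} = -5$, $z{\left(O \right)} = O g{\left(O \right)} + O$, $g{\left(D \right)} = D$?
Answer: $- 15 \sqrt{15} \approx -58.095$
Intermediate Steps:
$z{\left(O \right)} = O + O^{2}$ ($z{\left(O \right)} = O O + O = O^{2} + O = O + O^{2}$)
$V = 98$ ($V = -5 + \left(- 6 \left(1 - 6\right) + 73\right) = -5 + \left(\left(-6\right) \left(-5\right) + 73\right) = -5 + \left(30 + 73\right) = -5 + 103 = 98$)
$A = 3 \sqrt{15}$ ($A = \sqrt{98 - \frac{185}{170 \frac{1}{-34}}} = \sqrt{98 - \frac{185}{170 \left(- \frac{1}{34}\right)}} = \sqrt{98 - \frac{185}{-5}} = \sqrt{98 - -37} = \sqrt{98 + 37} = \sqrt{135} = 3 \sqrt{15} \approx 11.619$)
$A P{\left(-4 \right)} = 3 \sqrt{15} \left(-5\right) = - 15 \sqrt{15}$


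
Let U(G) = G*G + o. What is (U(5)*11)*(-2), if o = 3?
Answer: -616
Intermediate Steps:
U(G) = 3 + G**2 (U(G) = G*G + 3 = G**2 + 3 = 3 + G**2)
(U(5)*11)*(-2) = ((3 + 5**2)*11)*(-2) = ((3 + 25)*11)*(-2) = (28*11)*(-2) = 308*(-2) = -616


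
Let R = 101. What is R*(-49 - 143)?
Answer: -19392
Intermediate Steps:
R*(-49 - 143) = 101*(-49 - 143) = 101*(-192) = -19392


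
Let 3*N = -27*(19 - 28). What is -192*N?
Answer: -15552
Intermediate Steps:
N = 81 (N = (-27*(19 - 28))/3 = (-27*(-9))/3 = (⅓)*243 = 81)
-192*N = -192*81 = -15552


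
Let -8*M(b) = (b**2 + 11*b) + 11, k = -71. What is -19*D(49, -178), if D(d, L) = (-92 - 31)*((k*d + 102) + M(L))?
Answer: -132631761/8 ≈ -1.6579e+7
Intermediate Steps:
M(b) = -11/8 - 11*b/8 - b**2/8 (M(b) = -((b**2 + 11*b) + 11)/8 = -(11 + b**2 + 11*b)/8 = -11/8 - 11*b/8 - b**2/8)
D(d, L) = -99015/8 + 8733*d + 123*L**2/8 + 1353*L/8 (D(d, L) = (-92 - 31)*((-71*d + 102) + (-11/8 - 11*L/8 - L**2/8)) = -123*((102 - 71*d) + (-11/8 - 11*L/8 - L**2/8)) = -123*(805/8 - 71*d - 11*L/8 - L**2/8) = -99015/8 + 8733*d + 123*L**2/8 + 1353*L/8)
-19*D(49, -178) = -19*(-99015/8 + 8733*49 + (123/8)*(-178)**2 + (1353/8)*(-178)) = -19*(-99015/8 + 427917 + (123/8)*31684 - 120417/4) = -19*(-99015/8 + 427917 + 974283/2 - 120417/4) = -19*6980619/8 = -132631761/8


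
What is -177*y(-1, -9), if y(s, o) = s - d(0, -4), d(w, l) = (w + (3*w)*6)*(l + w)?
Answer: 177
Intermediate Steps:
d(w, l) = 19*w*(l + w) (d(w, l) = (w + 18*w)*(l + w) = (19*w)*(l + w) = 19*w*(l + w))
y(s, o) = s (y(s, o) = s - 19*0*(-4 + 0) = s - 19*0*(-4) = s - 1*0 = s + 0 = s)
-177*y(-1, -9) = -177*(-1) = 177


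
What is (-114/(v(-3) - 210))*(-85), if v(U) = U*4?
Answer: -1615/37 ≈ -43.649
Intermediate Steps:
v(U) = 4*U
(-114/(v(-3) - 210))*(-85) = (-114/(4*(-3) - 210))*(-85) = (-114/(-12 - 210))*(-85) = (-114/(-222))*(-85) = -1/222*(-114)*(-85) = (19/37)*(-85) = -1615/37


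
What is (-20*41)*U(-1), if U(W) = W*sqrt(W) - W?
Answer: -820 + 820*I ≈ -820.0 + 820.0*I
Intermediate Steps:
U(W) = W**(3/2) - W
(-20*41)*U(-1) = (-20*41)*((-1)**(3/2) - 1*(-1)) = -820*(-I + 1) = -820*(1 - I) = -820 + 820*I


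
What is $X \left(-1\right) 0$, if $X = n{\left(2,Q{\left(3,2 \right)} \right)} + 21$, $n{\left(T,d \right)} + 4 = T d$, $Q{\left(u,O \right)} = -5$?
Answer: $0$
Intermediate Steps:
$n{\left(T,d \right)} = -4 + T d$
$X = 7$ ($X = \left(-4 + 2 \left(-5\right)\right) + 21 = \left(-4 - 10\right) + 21 = -14 + 21 = 7$)
$X \left(-1\right) 0 = 7 \left(-1\right) 0 = \left(-7\right) 0 = 0$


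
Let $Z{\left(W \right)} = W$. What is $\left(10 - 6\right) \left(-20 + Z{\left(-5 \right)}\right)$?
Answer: $-100$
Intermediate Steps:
$\left(10 - 6\right) \left(-20 + Z{\left(-5 \right)}\right) = \left(10 - 6\right) \left(-20 - 5\right) = \left(10 - 6\right) \left(-25\right) = 4 \left(-25\right) = -100$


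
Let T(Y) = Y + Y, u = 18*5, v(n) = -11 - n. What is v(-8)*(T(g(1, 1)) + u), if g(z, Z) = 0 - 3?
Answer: -252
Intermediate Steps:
g(z, Z) = -3
u = 90
T(Y) = 2*Y
v(-8)*(T(g(1, 1)) + u) = (-11 - 1*(-8))*(2*(-3) + 90) = (-11 + 8)*(-6 + 90) = -3*84 = -252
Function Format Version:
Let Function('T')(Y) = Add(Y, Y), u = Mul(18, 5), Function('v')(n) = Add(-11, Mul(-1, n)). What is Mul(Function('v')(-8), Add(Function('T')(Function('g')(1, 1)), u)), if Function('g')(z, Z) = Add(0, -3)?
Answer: -252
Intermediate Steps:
Function('g')(z, Z) = -3
u = 90
Function('T')(Y) = Mul(2, Y)
Mul(Function('v')(-8), Add(Function('T')(Function('g')(1, 1)), u)) = Mul(Add(-11, Mul(-1, -8)), Add(Mul(2, -3), 90)) = Mul(Add(-11, 8), Add(-6, 90)) = Mul(-3, 84) = -252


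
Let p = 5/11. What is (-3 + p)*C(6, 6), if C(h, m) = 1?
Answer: -28/11 ≈ -2.5455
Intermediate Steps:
p = 5/11 (p = 5*(1/11) = 5/11 ≈ 0.45455)
(-3 + p)*C(6, 6) = (-3 + 5/11)*1 = -28/11*1 = -28/11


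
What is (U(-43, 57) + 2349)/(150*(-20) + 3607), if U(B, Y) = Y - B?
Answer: 2449/607 ≈ 4.0346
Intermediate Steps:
(U(-43, 57) + 2349)/(150*(-20) + 3607) = ((57 - 1*(-43)) + 2349)/(150*(-20) + 3607) = ((57 + 43) + 2349)/(-3000 + 3607) = (100 + 2349)/607 = 2449*(1/607) = 2449/607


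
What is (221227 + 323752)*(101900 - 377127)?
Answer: -149992935233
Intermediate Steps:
(221227 + 323752)*(101900 - 377127) = 544979*(-275227) = -149992935233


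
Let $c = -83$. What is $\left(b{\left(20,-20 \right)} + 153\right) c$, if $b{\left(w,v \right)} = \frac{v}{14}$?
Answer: $- \frac{88063}{7} \approx -12580.0$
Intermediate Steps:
$b{\left(w,v \right)} = \frac{v}{14}$ ($b{\left(w,v \right)} = v \frac{1}{14} = \frac{v}{14}$)
$\left(b{\left(20,-20 \right)} + 153\right) c = \left(\frac{1}{14} \left(-20\right) + 153\right) \left(-83\right) = \left(- \frac{10}{7} + 153\right) \left(-83\right) = \frac{1061}{7} \left(-83\right) = - \frac{88063}{7}$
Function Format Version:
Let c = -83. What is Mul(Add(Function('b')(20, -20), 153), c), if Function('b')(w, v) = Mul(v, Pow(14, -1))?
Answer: Rational(-88063, 7) ≈ -12580.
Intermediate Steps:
Function('b')(w, v) = Mul(Rational(1, 14), v) (Function('b')(w, v) = Mul(v, Rational(1, 14)) = Mul(Rational(1, 14), v))
Mul(Add(Function('b')(20, -20), 153), c) = Mul(Add(Mul(Rational(1, 14), -20), 153), -83) = Mul(Add(Rational(-10, 7), 153), -83) = Mul(Rational(1061, 7), -83) = Rational(-88063, 7)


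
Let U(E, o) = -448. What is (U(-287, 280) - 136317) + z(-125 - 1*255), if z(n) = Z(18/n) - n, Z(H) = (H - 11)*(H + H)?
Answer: -2461730359/18050 ≈ -1.3638e+5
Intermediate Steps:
Z(H) = 2*H*(-11 + H) (Z(H) = (-11 + H)*(2*H) = 2*H*(-11 + H))
z(n) = -n + 36*(-11 + 18/n)/n (z(n) = 2*(18/n)*(-11 + 18/n) - n = 36*(-11 + 18/n)/n - n = -n + 36*(-11 + 18/n)/n)
(U(-287, 280) - 136317) + z(-125 - 1*255) = (-448 - 136317) + (-(-125 - 1*255) - 396/(-125 - 1*255) + 648/(-125 - 1*255)²) = -136765 + (-(-125 - 255) - 396/(-125 - 255) + 648/(-125 - 255)²) = -136765 + (-1*(-380) - 396/(-380) + 648/(-380)²) = -136765 + (380 - 396*(-1/380) + 648*(1/144400)) = -136765 + (380 + 99/95 + 81/18050) = -136765 + 6877891/18050 = -2461730359/18050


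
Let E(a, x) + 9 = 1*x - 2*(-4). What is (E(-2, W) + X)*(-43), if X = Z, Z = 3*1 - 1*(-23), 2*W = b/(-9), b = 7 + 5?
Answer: -3139/3 ≈ -1046.3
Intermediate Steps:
b = 12
W = -⅔ (W = (12/(-9))/2 = (12*(-⅑))/2 = (½)*(-4/3) = -⅔ ≈ -0.66667)
Z = 26 (Z = 3 + 23 = 26)
E(a, x) = -1 + x (E(a, x) = -9 + (1*x - 2*(-4)) = -9 + (x + 8) = -9 + (8 + x) = -1 + x)
X = 26
(E(-2, W) + X)*(-43) = ((-1 - ⅔) + 26)*(-43) = (-5/3 + 26)*(-43) = (73/3)*(-43) = -3139/3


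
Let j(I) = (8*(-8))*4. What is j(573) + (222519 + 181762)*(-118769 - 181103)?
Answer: -121232552288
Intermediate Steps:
j(I) = -256 (j(I) = -64*4 = -256)
j(573) + (222519 + 181762)*(-118769 - 181103) = -256 + (222519 + 181762)*(-118769 - 181103) = -256 + 404281*(-299872) = -256 - 121232552032 = -121232552288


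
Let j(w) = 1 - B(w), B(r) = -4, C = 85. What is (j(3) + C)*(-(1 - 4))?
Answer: 270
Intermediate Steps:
j(w) = 5 (j(w) = 1 - 1*(-4) = 1 + 4 = 5)
(j(3) + C)*(-(1 - 4)) = (5 + 85)*(-(1 - 4)) = 90*(-1*(-3)) = 90*3 = 270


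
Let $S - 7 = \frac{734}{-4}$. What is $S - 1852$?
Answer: $- \frac{4057}{2} \approx -2028.5$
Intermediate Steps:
$S = - \frac{353}{2}$ ($S = 7 + \frac{734}{-4} = 7 + 734 \left(- \frac{1}{4}\right) = 7 - \frac{367}{2} = - \frac{353}{2} \approx -176.5$)
$S - 1852 = - \frac{353}{2} - 1852 = - \frac{4057}{2}$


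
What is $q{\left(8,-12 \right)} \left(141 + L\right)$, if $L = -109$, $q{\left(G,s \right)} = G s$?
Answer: $-3072$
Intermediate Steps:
$q{\left(8,-12 \right)} \left(141 + L\right) = 8 \left(-12\right) \left(141 - 109\right) = \left(-96\right) 32 = -3072$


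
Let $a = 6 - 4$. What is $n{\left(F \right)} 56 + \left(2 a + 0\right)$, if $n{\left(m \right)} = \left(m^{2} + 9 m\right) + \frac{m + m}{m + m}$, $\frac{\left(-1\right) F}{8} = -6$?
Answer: $153276$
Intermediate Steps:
$F = 48$ ($F = \left(-8\right) \left(-6\right) = 48$)
$a = 2$
$n{\left(m \right)} = 1 + m^{2} + 9 m$ ($n{\left(m \right)} = \left(m^{2} + 9 m\right) + \frac{2 m}{2 m} = \left(m^{2} + 9 m\right) + 2 m \frac{1}{2 m} = \left(m^{2} + 9 m\right) + 1 = 1 + m^{2} + 9 m$)
$n{\left(F \right)} 56 + \left(2 a + 0\right) = \left(1 + 48^{2} + 9 \cdot 48\right) 56 + \left(2 \cdot 2 + 0\right) = \left(1 + 2304 + 432\right) 56 + \left(4 + 0\right) = 2737 \cdot 56 + 4 = 153272 + 4 = 153276$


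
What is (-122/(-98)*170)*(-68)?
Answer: -705160/49 ≈ -14391.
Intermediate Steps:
(-122/(-98)*170)*(-68) = (-122*(-1/98)*170)*(-68) = ((61/49)*170)*(-68) = (10370/49)*(-68) = -705160/49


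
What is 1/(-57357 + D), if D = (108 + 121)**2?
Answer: -1/4916 ≈ -0.00020342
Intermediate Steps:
D = 52441 (D = 229**2 = 52441)
1/(-57357 + D) = 1/(-57357 + 52441) = 1/(-4916) = -1/4916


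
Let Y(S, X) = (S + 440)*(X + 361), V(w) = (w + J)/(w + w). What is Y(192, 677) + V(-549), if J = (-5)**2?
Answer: 360153046/549 ≈ 6.5602e+5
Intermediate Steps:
J = 25
V(w) = (25 + w)/(2*w) (V(w) = (w + 25)/(w + w) = (25 + w)/((2*w)) = (25 + w)*(1/(2*w)) = (25 + w)/(2*w))
Y(S, X) = (361 + X)*(440 + S) (Y(S, X) = (440 + S)*(361 + X) = (361 + X)*(440 + S))
Y(192, 677) + V(-549) = (158840 + 361*192 + 440*677 + 192*677) + (1/2)*(25 - 549)/(-549) = (158840 + 69312 + 297880 + 129984) + (1/2)*(-1/549)*(-524) = 656016 + 262/549 = 360153046/549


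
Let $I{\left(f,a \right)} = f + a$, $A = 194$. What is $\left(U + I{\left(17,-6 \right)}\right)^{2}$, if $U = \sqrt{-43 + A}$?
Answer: $\left(11 + \sqrt{151}\right)^{2} \approx 542.34$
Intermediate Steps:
$U = \sqrt{151}$ ($U = \sqrt{-43 + 194} = \sqrt{151} \approx 12.288$)
$I{\left(f,a \right)} = a + f$
$\left(U + I{\left(17,-6 \right)}\right)^{2} = \left(\sqrt{151} + \left(-6 + 17\right)\right)^{2} = \left(\sqrt{151} + 11\right)^{2} = \left(11 + \sqrt{151}\right)^{2}$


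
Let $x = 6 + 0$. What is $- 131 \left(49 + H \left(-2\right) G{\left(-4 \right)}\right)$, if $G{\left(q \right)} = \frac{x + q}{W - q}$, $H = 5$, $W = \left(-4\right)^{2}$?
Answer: $-6288$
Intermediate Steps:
$W = 16$
$x = 6$
$G{\left(q \right)} = \frac{6 + q}{16 - q}$
$- 131 \left(49 + H \left(-2\right) G{\left(-4 \right)}\right) = - 131 \left(49 + 5 \left(-2\right) \frac{-6 - -4}{-16 - 4}\right) = - 131 \left(49 - 10 \frac{-6 + 4}{-20}\right) = - 131 \left(49 - 10 \left(\left(- \frac{1}{20}\right) \left(-2\right)\right)\right) = - 131 \left(49 - 1\right) = \left(-131\right) 48 = -6288$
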